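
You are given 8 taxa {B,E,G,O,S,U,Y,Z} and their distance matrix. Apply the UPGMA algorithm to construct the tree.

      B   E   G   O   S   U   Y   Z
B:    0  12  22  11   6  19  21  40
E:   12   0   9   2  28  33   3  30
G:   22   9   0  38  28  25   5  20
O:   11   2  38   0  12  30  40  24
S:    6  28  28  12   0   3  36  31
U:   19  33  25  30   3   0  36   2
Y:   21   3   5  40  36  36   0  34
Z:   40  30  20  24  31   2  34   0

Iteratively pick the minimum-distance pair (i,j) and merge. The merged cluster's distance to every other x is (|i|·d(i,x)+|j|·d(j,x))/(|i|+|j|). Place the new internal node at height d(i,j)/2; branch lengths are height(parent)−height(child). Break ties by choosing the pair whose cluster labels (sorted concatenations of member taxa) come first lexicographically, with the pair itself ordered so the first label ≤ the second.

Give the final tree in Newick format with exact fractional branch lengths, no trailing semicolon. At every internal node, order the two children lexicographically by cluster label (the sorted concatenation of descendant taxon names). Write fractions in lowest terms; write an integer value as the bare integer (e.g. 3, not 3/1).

1. join E+O (d=2) ⇒ EO; edges |E|=1, |O|=1
  updated: d(B,EO)=23/2, d(EO,G)=47/2, d(EO,S)=20, d(EO,U)=63/2, d(EO,Y)=43/2, d(EO,Z)=27
2. join U+Z (d=2) ⇒ UZ; edges |U|=1, |Z|=1
  updated: d(B,UZ)=59/2, d(EO,UZ)=117/4, d(G,UZ)=45/2, d(S,UZ)=17, d(UZ,Y)=35
3. join G+Y (d=5) ⇒ GY; edges |G|=5/2, |Y|=5/2
  updated: d(B,GY)=43/2, d(EO,GY)=45/2, d(GY,S)=32, d(GY,UZ)=115/4
4. join B+S (d=6) ⇒ BS; edges |B|=3, |S|=3
  updated: d(BS,EO)=63/4, d(BS,GY)=107/4, d(BS,UZ)=93/4
5. join BS+EO (d=63/4) ⇒ BEOS; edges |BS|=39/8, |EO|=55/8
  updated: d(BEOS,GY)=197/8, d(BEOS,UZ)=105/4
6. join BEOS+GY (d=197/8) ⇒ BEGOSY; edges |BEOS|=71/16, |GY|=157/16
  updated: d(BEGOSY,UZ)=325/12
7. join BEGOSY+UZ (d=325/12) ⇒ BEGOSUYZ; edges |BEGOSY|=59/48, |UZ|=301/24
final tree: ((((B:3,S:3):39/8,(E:1,O:1):55/8):71/16,(G:5/2,Y:5/2):157/16):59/48,(U:1,Z:1):301/24)
total length: 2629/48

((((B:3,S:3):39/8,(E:1,O:1):55/8):71/16,(G:5/2,Y:5/2):157/16):59/48,(U:1,Z:1):301/24)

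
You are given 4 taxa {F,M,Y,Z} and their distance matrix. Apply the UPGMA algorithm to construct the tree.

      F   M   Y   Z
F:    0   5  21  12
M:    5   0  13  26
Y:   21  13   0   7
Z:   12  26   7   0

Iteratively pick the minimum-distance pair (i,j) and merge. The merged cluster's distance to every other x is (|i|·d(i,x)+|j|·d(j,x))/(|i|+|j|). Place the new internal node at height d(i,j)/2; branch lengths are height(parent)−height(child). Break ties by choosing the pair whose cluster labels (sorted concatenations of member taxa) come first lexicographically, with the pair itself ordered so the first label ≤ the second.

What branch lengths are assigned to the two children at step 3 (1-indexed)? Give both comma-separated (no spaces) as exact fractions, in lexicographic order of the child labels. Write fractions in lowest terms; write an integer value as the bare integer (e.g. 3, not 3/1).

13/2,11/2

1. join F+M (d=5) ⇒ FM; edges |F|=5/2, |M|=5/2
  updated: d(FM,Y)=17, d(FM,Z)=19
2. join Y+Z (d=7) ⇒ YZ; edges |Y|=7/2, |Z|=7/2
  updated: d(FM,YZ)=18
3. join FM+YZ (d=18) ⇒ FMYZ; edges |FM|=13/2, |YZ|=11/2
final tree: ((F:5/2,M:5/2):13/2,(Y:7/2,Z:7/2):11/2)
total length: 24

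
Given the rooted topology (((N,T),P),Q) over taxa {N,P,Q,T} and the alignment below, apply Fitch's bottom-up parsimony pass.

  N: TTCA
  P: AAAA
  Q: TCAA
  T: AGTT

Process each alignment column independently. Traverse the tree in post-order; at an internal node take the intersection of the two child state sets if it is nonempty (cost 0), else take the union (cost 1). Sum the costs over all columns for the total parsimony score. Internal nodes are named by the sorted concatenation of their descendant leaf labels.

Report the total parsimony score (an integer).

NT@0: {T} ∪ {A} = {A,T} (union, +1)
NPT@0: {A,T} ∩ {A} = {A} (intersection, +0)
NPQT@0: {A} ∪ {T} = {A,T} (union, +1)
NT@1: {T} ∪ {G} = {G,T} (union, +1)
NPT@1: {G,T} ∪ {A} = {A,G,T} (union, +1)
NPQT@1: {A,G,T} ∪ {C} = {A,C,G,T} (union, +1)
NT@2: {C} ∪ {T} = {C,T} (union, +1)
NPT@2: {C,T} ∪ {A} = {A,C,T} (union, +1)
NPQT@2: {A,C,T} ∩ {A} = {A} (intersection, +0)
NT@3: {A} ∪ {T} = {A,T} (union, +1)
NPT@3: {A,T} ∩ {A} = {A} (intersection, +0)
NPQT@3: {A} ∩ {A} = {A} (intersection, +0)
per-site changes: [2, 3, 2, 1]; total = 8

8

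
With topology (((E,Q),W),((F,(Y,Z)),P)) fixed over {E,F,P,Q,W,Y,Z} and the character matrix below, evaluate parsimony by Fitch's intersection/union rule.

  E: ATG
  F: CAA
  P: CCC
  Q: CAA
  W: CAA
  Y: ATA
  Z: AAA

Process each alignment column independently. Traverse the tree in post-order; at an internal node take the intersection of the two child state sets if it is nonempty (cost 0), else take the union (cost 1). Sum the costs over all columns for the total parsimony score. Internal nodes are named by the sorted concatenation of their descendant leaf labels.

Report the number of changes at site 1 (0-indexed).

site 0, node EQ: E={A} ∪ Q={C} → {A,C} (+1)
site 0, node EQW: EQ={A,C} ∩ W={C} → {C} (+0)
site 0, node YZ: Y={A} ∩ Z={A} → {A} (+0)
site 0, node FYZ: F={C} ∪ YZ={A} → {A,C} (+1)
site 0, node FPYZ: FYZ={A,C} ∩ P={C} → {C} (+0)
site 0, node EFPQWYZ: EQW={C} ∩ FPYZ={C} → {C} (+0)
site 1, node EQ: E={T} ∪ Q={A} → {A,T} (+1)
site 1, node EQW: EQ={A,T} ∩ W={A} → {A} (+0)
site 1, node YZ: Y={T} ∪ Z={A} → {A,T} (+1)
site 1, node FYZ: F={A} ∩ YZ={A,T} → {A} (+0)
site 1, node FPYZ: FYZ={A} ∪ P={C} → {A,C} (+1)
site 1, node EFPQWYZ: EQW={A} ∩ FPYZ={A,C} → {A} (+0)
site 2, node EQ: E={G} ∪ Q={A} → {A,G} (+1)
site 2, node EQW: EQ={A,G} ∩ W={A} → {A} (+0)
site 2, node YZ: Y={A} ∩ Z={A} → {A} (+0)
site 2, node FYZ: F={A} ∩ YZ={A} → {A} (+0)
site 2, node FPYZ: FYZ={A} ∪ P={C} → {A,C} (+1)
site 2, node EFPQWYZ: EQW={A} ∩ FPYZ={A,C} → {A} (+0)
per-site changes: [2, 3, 2]; total = 7

3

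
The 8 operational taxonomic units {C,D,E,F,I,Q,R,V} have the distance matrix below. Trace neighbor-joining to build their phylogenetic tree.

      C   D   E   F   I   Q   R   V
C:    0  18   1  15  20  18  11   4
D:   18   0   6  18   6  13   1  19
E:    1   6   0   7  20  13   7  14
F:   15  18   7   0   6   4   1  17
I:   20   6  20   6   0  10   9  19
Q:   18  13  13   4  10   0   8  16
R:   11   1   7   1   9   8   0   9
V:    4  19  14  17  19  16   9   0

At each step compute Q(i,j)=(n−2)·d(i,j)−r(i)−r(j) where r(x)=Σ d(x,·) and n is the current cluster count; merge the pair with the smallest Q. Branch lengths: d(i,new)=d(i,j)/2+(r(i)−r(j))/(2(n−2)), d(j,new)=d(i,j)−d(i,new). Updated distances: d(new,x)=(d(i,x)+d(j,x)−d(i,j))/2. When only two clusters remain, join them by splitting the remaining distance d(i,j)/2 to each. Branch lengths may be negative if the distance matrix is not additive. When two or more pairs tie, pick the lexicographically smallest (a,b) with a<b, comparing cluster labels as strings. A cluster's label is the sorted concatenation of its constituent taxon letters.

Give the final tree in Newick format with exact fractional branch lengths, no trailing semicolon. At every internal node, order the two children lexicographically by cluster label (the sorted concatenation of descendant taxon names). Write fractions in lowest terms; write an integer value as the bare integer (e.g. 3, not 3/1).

(((((C:13/12,V:35/12):91/20,E:19/20):79/16,(F:1/3,Q:11/3):41/16):17/16,(D:47/16,I:49/16):51/16):-19/32,R:-19/32)

1. join C+V (d=4, Q=-161) ⇒ CV; edges |C|=13/12, |V|=35/12
  updated: d(CV,D)=33/2, d(CV,E)=11/2, d(CV,F)=14, d(CV,I)=35/2, d(CV,Q)=15, d(CV,R)=8
2. join CV+E (d=11/2, Q=-215/2) ⇒ CEV; edges |CV|=91/20, |E|=19/20
  updated: d(CEV,D)=17/2, d(CEV,F)=31/4, d(CEV,I)=16, d(CEV,Q)=45/4, d(CEV,R)=19/4
3. join D+I (d=6, Q=-139/2) ⇒ DI; edges |D|=47/16, |I|=49/16
  updated: d(CEV,DI)=37/4, d(DI,F)=9, d(DI,Q)=17/2, d(DI,R)=2
4. join F+Q (d=4, Q=-83/2) ⇒ FQ; edges |F|=1/3, |Q|=11/3
  updated: d(CEV,FQ)=15/2, d(DI,FQ)=27/4, d(FQ,R)=5/2
5. join CEV+FQ (d=15/2, Q=-93/4) ⇒ CEFQV; edges |CEV|=79/16, |FQ|=41/16
  updated: d(CEFQV,DI)=17/4, d(CEFQV,R)=-1/8
6. join CEFQV+DI (d=17/4, Q=-49/8) ⇒ CDEFIQV; edges |CEFQV|=17/16, |DI|=51/16
  updated: d(CDEFIQV,R)=-19/16
7. join CDEFIQV+R (d=-19/16) ⇒ CDEFIQRV; edges |CDEFIQV|=-19/32, |R|=-19/32
final tree: (((((C:13/12,V:35/12):91/20,E:19/20):79/16,(F:1/3,Q:11/3):41/16):17/16,(D:47/16,I:49/16):51/16):-19/32,R:-19/32)
total length: 481/16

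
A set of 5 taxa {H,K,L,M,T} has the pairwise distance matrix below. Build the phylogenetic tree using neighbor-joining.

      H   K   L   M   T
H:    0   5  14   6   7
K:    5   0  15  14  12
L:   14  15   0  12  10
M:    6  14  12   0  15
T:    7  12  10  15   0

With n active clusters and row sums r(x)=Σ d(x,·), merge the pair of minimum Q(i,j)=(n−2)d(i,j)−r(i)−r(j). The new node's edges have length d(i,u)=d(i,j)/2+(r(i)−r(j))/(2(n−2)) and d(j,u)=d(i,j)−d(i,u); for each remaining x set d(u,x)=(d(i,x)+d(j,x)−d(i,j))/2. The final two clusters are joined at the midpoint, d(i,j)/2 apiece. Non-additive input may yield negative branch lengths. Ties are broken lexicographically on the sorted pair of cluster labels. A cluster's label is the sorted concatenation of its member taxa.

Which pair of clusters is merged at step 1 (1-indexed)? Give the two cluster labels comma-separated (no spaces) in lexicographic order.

iteration 1: select L,T (d=10, Q=-65); attach at lengths (37/6, 23/6); label the merged cluster LT
  updated: d(H,LT)=11/2, d(K,LT)=17/2, d(LT,M)=17/2
iteration 2: select H,K (d=5, Q=-34); attach at lengths (-1/4, 21/4); label the merged cluster HK
  updated: d(HK,LT)=9/2, d(HK,M)=15/2
iteration 3: select HK,LT (d=9/2, Q=-41/2); attach at lengths (7/4, 11/4); label the merged cluster HKLT
  updated: d(HKLT,M)=23/4
iteration 4: select HKLT,M (d=23/4); attach at lengths (23/8, 23/8); label the merged cluster HKLMT
final tree: (((H:-1/4,K:21/4):7/4,(L:37/6,T:23/6):11/4):23/8,M:23/8)
total length: 101/4

L,T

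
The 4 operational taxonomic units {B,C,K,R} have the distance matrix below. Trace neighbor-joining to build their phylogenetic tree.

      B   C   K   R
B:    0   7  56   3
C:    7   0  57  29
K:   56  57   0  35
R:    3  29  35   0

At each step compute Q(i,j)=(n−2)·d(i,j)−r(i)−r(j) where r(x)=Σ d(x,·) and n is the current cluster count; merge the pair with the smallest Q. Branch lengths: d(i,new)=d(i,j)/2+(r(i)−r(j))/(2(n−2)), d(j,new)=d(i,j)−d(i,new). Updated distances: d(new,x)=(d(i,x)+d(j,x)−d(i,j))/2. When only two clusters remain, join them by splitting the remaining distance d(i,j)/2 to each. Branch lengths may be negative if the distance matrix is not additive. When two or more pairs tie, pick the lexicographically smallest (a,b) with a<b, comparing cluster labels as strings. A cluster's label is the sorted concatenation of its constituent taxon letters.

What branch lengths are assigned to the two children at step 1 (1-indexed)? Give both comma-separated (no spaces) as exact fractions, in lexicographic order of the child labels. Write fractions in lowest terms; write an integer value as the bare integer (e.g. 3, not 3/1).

-13/4,41/4

step 1: merge (B,C) at d=7, Q=-145; branch lengths B→-13/4, C→41/4; new cluster BC
  updated: d(BC,K)=53, d(BC,R)=25/2
step 2: merge (BC,K) at d=53, Q=-201/2; branch lengths BC→61/4, K→151/4; new cluster BCK
  updated: d(BCK,R)=-11/4
step 3: merge (BCK,R) at d=-11/4; branch lengths BCK→-11/8, R→-11/8; new cluster BCKR
final tree: (((B:-13/4,C:41/4):61/4,K:151/4):-11/8,R:-11/8)
total length: 229/4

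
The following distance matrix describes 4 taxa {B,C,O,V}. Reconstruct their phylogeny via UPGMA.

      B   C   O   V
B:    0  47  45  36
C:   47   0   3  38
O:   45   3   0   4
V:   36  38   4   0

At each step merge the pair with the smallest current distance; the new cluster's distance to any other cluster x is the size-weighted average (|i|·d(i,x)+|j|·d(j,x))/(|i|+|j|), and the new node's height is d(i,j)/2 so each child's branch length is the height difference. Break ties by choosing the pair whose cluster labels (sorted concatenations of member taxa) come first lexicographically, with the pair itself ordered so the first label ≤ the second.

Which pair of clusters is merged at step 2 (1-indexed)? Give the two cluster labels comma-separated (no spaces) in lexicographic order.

step 1: merge (C,O) at d=3; branch lengths C→3/2, O→3/2; new cluster CO
  updated: d(B,CO)=46, d(CO,V)=21
step 2: merge (CO,V) at d=21; branch lengths CO→9, V→21/2; new cluster COV
  updated: d(B,COV)=128/3
step 3: merge (B,COV) at d=128/3; branch lengths B→64/3, COV→65/6; new cluster BCOV
final tree: (B:64/3,((C:3/2,O:3/2):9,V:21/2):65/6)
total length: 164/3

CO,V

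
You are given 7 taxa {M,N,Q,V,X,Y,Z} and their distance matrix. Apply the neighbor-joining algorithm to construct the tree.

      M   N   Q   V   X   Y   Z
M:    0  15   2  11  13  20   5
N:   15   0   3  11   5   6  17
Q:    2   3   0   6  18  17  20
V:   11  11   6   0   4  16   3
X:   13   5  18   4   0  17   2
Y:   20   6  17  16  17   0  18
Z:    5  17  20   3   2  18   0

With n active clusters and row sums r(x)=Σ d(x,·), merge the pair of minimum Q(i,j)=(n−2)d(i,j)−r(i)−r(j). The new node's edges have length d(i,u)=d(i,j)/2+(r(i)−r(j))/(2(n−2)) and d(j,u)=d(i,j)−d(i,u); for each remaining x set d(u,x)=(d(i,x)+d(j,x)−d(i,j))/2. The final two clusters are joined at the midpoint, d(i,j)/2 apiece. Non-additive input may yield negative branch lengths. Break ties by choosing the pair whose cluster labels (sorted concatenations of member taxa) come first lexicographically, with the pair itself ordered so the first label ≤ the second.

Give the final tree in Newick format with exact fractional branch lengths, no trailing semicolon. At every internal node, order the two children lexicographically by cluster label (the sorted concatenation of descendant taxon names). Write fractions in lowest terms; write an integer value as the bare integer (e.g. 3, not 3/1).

(((((M:1,Q:1):119/24,(N:-7/16,Y:103/16):115/24):63/16,V:3/16):37/16,X:13/16):19/32,Z:19/32)

1. join M+Q (d=2, Q=-122) ⇒ MQ; edges |M|=1, |Q|=1
  updated: d(MQ,N)=8, d(MQ,V)=15/2, d(MQ,X)=29/2, d(MQ,Y)=35/2, d(MQ,Z)=23/2
2. join N+Y (d=6, Q=-195/2) ⇒ NY; edges |N|=-7/16, |Y|=103/16
  updated: d(MQ,NY)=39/4, d(NY,V)=21/2, d(NY,X)=8, d(NY,Z)=29/2
3. join MQ+NY (d=39/4, Q=-227/4) ⇒ MNQY; edges |MQ|=119/24, |NY|=115/24
  updated: d(MNQY,V)=33/8, d(MNQY,X)=51/8, d(MNQY,Z)=65/8
4. join MNQY+V (d=33/8, Q=-43/2) ⇒ MNQVY; edges |MNQY|=63/16, |V|=3/16
  updated: d(MNQVY,X)=25/8, d(MNQVY,Z)=7/2
5. join MNQVY+X (d=25/8, Q=-69/8) ⇒ MNQVXY; edges |MNQVY|=37/16, |X|=13/16
  updated: d(MNQVXY,Z)=19/16
6. join MNQVXY+Z (d=19/16) ⇒ MNQVXYZ; edges |MNQVXY|=19/32, |Z|=19/32
final tree: (((((M:1,Q:1):119/24,(N:-7/16,Y:103/16):115/24):63/16,V:3/16):37/16,X:13/16):19/32,Z:19/32)
total length: 419/16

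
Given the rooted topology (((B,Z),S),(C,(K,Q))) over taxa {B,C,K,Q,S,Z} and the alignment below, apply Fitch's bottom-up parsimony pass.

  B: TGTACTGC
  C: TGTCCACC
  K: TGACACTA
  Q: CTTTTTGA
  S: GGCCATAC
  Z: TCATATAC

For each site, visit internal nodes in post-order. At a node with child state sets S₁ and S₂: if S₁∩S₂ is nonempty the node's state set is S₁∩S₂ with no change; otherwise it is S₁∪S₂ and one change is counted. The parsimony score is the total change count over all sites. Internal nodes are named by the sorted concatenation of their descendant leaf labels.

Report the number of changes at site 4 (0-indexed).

3

site 0, node BZ: B={T} ∩ Z={T} → {T} (+0)
site 0, node BSZ: BZ={T} ∪ S={G} → {G,T} (+1)
site 0, node KQ: K={T} ∪ Q={C} → {C,T} (+1)
site 0, node CKQ: C={T} ∩ KQ={C,T} → {T} (+0)
site 0, node BCKQSZ: BSZ={G,T} ∩ CKQ={T} → {T} (+0)
site 1, node BZ: B={G} ∪ Z={C} → {C,G} (+1)
site 1, node BSZ: BZ={C,G} ∩ S={G} → {G} (+0)
site 1, node KQ: K={G} ∪ Q={T} → {G,T} (+1)
site 1, node CKQ: C={G} ∩ KQ={G,T} → {G} (+0)
site 1, node BCKQSZ: BSZ={G} ∩ CKQ={G} → {G} (+0)
site 2, node BZ: B={T} ∪ Z={A} → {A,T} (+1)
site 2, node BSZ: BZ={A,T} ∪ S={C} → {A,C,T} (+1)
site 2, node KQ: K={A} ∪ Q={T} → {A,T} (+1)
site 2, node CKQ: C={T} ∩ KQ={A,T} → {T} (+0)
site 2, node BCKQSZ: BSZ={A,C,T} ∩ CKQ={T} → {T} (+0)
site 3, node BZ: B={A} ∪ Z={T} → {A,T} (+1)
site 3, node BSZ: BZ={A,T} ∪ S={C} → {A,C,T} (+1)
site 3, node KQ: K={C} ∪ Q={T} → {C,T} (+1)
site 3, node CKQ: C={C} ∩ KQ={C,T} → {C} (+0)
site 3, node BCKQSZ: BSZ={A,C,T} ∩ CKQ={C} → {C} (+0)
site 4, node BZ: B={C} ∪ Z={A} → {A,C} (+1)
site 4, node BSZ: BZ={A,C} ∩ S={A} → {A} (+0)
site 4, node KQ: K={A} ∪ Q={T} → {A,T} (+1)
site 4, node CKQ: C={C} ∪ KQ={A,T} → {A,C,T} (+1)
site 4, node BCKQSZ: BSZ={A} ∩ CKQ={A,C,T} → {A} (+0)
site 5, node BZ: B={T} ∩ Z={T} → {T} (+0)
site 5, node BSZ: BZ={T} ∩ S={T} → {T} (+0)
site 5, node KQ: K={C} ∪ Q={T} → {C,T} (+1)
site 5, node CKQ: C={A} ∪ KQ={C,T} → {A,C,T} (+1)
site 5, node BCKQSZ: BSZ={T} ∩ CKQ={A,C,T} → {T} (+0)
site 6, node BZ: B={G} ∪ Z={A} → {A,G} (+1)
site 6, node BSZ: BZ={A,G} ∩ S={A} → {A} (+0)
site 6, node KQ: K={T} ∪ Q={G} → {G,T} (+1)
site 6, node CKQ: C={C} ∪ KQ={G,T} → {C,G,T} (+1)
site 6, node BCKQSZ: BSZ={A} ∪ CKQ={C,G,T} → {A,C,G,T} (+1)
site 7, node BZ: B={C} ∩ Z={C} → {C} (+0)
site 7, node BSZ: BZ={C} ∩ S={C} → {C} (+0)
site 7, node KQ: K={A} ∩ Q={A} → {A} (+0)
site 7, node CKQ: C={C} ∪ KQ={A} → {A,C} (+1)
site 7, node BCKQSZ: BSZ={C} ∩ CKQ={A,C} → {C} (+0)
per-site changes: [2, 2, 3, 3, 3, 2, 4, 1]; total = 20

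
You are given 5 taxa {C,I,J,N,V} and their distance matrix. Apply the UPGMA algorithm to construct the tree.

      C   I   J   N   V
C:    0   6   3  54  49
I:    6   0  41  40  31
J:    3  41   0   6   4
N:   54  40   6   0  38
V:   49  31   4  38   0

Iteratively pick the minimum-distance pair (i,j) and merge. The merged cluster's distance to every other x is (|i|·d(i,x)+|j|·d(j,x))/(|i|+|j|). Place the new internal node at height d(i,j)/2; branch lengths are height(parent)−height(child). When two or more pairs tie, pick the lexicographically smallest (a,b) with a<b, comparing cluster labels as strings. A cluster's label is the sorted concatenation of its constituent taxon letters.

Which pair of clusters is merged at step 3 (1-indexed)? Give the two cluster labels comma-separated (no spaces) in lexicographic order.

step 1: merge (C,J) at d=3; branch lengths C→3/2, J→3/2; new cluster CJ
  updated: d(CJ,I)=47/2, d(CJ,N)=30, d(CJ,V)=53/2
step 2: merge (CJ,I) at d=47/2; branch lengths CJ→41/4, I→47/4; new cluster CIJ
  updated: d(CIJ,N)=100/3, d(CIJ,V)=28
step 3: merge (CIJ,V) at d=28; branch lengths CIJ→9/4, V→14; new cluster CIJV
  updated: d(CIJV,N)=69/2
step 4: merge (CIJV,N) at d=69/2; branch lengths CIJV→13/4, N→69/4; new cluster CIJNV
final tree: ((((C:3/2,J:3/2):41/4,I:47/4):9/4,V:14):13/4,N:69/4)
total length: 247/4

CIJ,V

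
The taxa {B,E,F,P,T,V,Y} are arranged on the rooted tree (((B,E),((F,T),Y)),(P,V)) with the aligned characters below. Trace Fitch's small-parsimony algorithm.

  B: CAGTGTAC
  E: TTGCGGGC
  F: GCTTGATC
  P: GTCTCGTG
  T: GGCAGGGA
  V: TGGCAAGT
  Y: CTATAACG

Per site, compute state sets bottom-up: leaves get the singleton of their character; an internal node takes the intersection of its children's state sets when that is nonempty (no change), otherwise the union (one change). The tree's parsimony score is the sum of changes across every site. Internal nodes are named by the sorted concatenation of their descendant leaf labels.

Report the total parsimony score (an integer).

30

site 0, node BE: B={C} ∪ E={T} → {C,T} (+1)
site 0, node FT: F={G} ∩ T={G} → {G} (+0)
site 0, node FTY: FT={G} ∪ Y={C} → {C,G} (+1)
site 0, node BEFTY: BE={C,T} ∩ FTY={C,G} → {C} (+0)
site 0, node PV: P={G} ∪ V={T} → {G,T} (+1)
site 0, node BEFPTVY: BEFTY={C} ∪ PV={G,T} → {C,G,T} (+1)
site 1, node BE: B={A} ∪ E={T} → {A,T} (+1)
site 1, node FT: F={C} ∪ T={G} → {C,G} (+1)
site 1, node FTY: FT={C,G} ∪ Y={T} → {C,G,T} (+1)
site 1, node BEFTY: BE={A,T} ∩ FTY={C,G,T} → {T} (+0)
site 1, node PV: P={T} ∪ V={G} → {G,T} (+1)
site 1, node BEFPTVY: BEFTY={T} ∩ PV={G,T} → {T} (+0)
site 2, node BE: B={G} ∩ E={G} → {G} (+0)
site 2, node FT: F={T} ∪ T={C} → {C,T} (+1)
site 2, node FTY: FT={C,T} ∪ Y={A} → {A,C,T} (+1)
site 2, node BEFTY: BE={G} ∪ FTY={A,C,T} → {A,C,G,T} (+1)
site 2, node PV: P={C} ∪ V={G} → {C,G} (+1)
site 2, node BEFPTVY: BEFTY={A,C,G,T} ∩ PV={C,G} → {C,G} (+0)
site 3, node BE: B={T} ∪ E={C} → {C,T} (+1)
site 3, node FT: F={T} ∪ T={A} → {A,T} (+1)
site 3, node FTY: FT={A,T} ∩ Y={T} → {T} (+0)
site 3, node BEFTY: BE={C,T} ∩ FTY={T} → {T} (+0)
site 3, node PV: P={T} ∪ V={C} → {C,T} (+1)
site 3, node BEFPTVY: BEFTY={T} ∩ PV={C,T} → {T} (+0)
site 4, node BE: B={G} ∩ E={G} → {G} (+0)
site 4, node FT: F={G} ∩ T={G} → {G} (+0)
site 4, node FTY: FT={G} ∪ Y={A} → {A,G} (+1)
site 4, node BEFTY: BE={G} ∩ FTY={A,G} → {G} (+0)
site 4, node PV: P={C} ∪ V={A} → {A,C} (+1)
site 4, node BEFPTVY: BEFTY={G} ∪ PV={A,C} → {A,C,G} (+1)
site 5, node BE: B={T} ∪ E={G} → {G,T} (+1)
site 5, node FT: F={A} ∪ T={G} → {A,G} (+1)
site 5, node FTY: FT={A,G} ∩ Y={A} → {A} (+0)
site 5, node BEFTY: BE={G,T} ∪ FTY={A} → {A,G,T} (+1)
site 5, node PV: P={G} ∪ V={A} → {A,G} (+1)
site 5, node BEFPTVY: BEFTY={A,G,T} ∩ PV={A,G} → {A,G} (+0)
site 6, node BE: B={A} ∪ E={G} → {A,G} (+1)
site 6, node FT: F={T} ∪ T={G} → {G,T} (+1)
site 6, node FTY: FT={G,T} ∪ Y={C} → {C,G,T} (+1)
site 6, node BEFTY: BE={A,G} ∩ FTY={C,G,T} → {G} (+0)
site 6, node PV: P={T} ∪ V={G} → {G,T} (+1)
site 6, node BEFPTVY: BEFTY={G} ∩ PV={G,T} → {G} (+0)
site 7, node BE: B={C} ∩ E={C} → {C} (+0)
site 7, node FT: F={C} ∪ T={A} → {A,C} (+1)
site 7, node FTY: FT={A,C} ∪ Y={G} → {A,C,G} (+1)
site 7, node BEFTY: BE={C} ∩ FTY={A,C,G} → {C} (+0)
site 7, node PV: P={G} ∪ V={T} → {G,T} (+1)
site 7, node BEFPTVY: BEFTY={C} ∪ PV={G,T} → {C,G,T} (+1)
per-site changes: [4, 4, 4, 3, 3, 4, 4, 4]; total = 30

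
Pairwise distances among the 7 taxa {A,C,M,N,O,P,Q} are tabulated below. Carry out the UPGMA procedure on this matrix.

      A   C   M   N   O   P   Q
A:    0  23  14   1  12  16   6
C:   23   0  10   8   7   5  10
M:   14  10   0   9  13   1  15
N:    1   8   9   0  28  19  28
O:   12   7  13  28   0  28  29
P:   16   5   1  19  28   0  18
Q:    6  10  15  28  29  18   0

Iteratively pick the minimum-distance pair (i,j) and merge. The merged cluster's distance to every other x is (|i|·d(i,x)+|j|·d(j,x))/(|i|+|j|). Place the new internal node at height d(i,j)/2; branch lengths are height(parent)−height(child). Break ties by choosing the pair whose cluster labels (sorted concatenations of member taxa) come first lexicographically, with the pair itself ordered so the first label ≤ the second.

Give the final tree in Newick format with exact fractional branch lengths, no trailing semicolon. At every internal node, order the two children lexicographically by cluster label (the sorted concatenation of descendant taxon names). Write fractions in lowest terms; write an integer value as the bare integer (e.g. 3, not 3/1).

iteration 1: select A,N (d=1); attach at lengths (1/2, 1/2); label the merged cluster AN
  updated: d(AN,C)=31/2, d(AN,M)=23/2, d(AN,O)=20, d(AN,P)=35/2, d(AN,Q)=17
iteration 2: select M,P (d=1); attach at lengths (1/2, 1/2); label the merged cluster MP
  updated: d(AN,MP)=29/2, d(C,MP)=15/2, d(MP,O)=41/2, d(MP,Q)=33/2
iteration 3: select C,O (d=7); attach at lengths (7/2, 7/2); label the merged cluster CO
  updated: d(AN,CO)=71/4, d(CO,MP)=14, d(CO,Q)=39/2
iteration 4: select CO,MP (d=14); attach at lengths (7/2, 13/2); label the merged cluster CMOP
  updated: d(AN,CMOP)=129/8, d(CMOP,Q)=18
iteration 5: select AN,CMOP (d=129/8); attach at lengths (121/16, 17/16); label the merged cluster ACMNOP
  updated: d(ACMNOP,Q)=53/3
iteration 6: select ACMNOP,Q (d=53/3); attach at lengths (37/48, 53/6); label the merged cluster ACMNOPQ
final tree: (((A:1/2,N:1/2):121/16,((C:7/2,O:7/2):7/2,(M:1/2,P:1/2):13/2):17/16):37/48,Q:53/6)
total length: 1787/48

(((A:1/2,N:1/2):121/16,((C:7/2,O:7/2):7/2,(M:1/2,P:1/2):13/2):17/16):37/48,Q:53/6)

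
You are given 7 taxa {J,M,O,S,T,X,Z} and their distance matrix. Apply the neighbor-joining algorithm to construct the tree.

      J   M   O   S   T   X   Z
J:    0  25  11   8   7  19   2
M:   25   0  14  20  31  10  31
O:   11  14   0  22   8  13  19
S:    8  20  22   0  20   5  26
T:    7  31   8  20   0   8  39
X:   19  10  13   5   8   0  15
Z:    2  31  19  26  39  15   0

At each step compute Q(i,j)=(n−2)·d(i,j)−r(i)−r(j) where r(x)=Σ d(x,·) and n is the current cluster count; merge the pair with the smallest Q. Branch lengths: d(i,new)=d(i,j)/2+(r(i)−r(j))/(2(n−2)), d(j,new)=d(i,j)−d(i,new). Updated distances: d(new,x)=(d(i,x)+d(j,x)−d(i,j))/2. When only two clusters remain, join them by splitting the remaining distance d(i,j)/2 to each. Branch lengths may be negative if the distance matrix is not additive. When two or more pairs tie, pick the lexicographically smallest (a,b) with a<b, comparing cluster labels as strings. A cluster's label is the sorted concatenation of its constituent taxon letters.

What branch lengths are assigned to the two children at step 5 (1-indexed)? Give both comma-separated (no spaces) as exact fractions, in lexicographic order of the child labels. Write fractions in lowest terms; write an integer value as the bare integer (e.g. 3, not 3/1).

step 1: merge (J,Z) at d=2, Q=-194; branch lengths J→-5, Z→7; new cluster JZ
  updated: d(JZ,M)=27, d(JZ,O)=14, d(JZ,S)=16, d(JZ,T)=22, d(JZ,X)=16
step 2: merge (O,T) at d=8, Q=-128; branch lengths O→7/4, T→25/4; new cluster OT
  updated: d(JZ,OT)=14, d(M,OT)=37/2, d(OT,S)=17, d(OT,X)=13/2
step 3: merge (JZ,OT) at d=14, Q=-87; branch lengths JZ→59/6, OT→25/6; new cluster JOTZ
  updated: d(JOTZ,M)=63/4, d(JOTZ,S)=19/2, d(JOTZ,X)=17/4
step 4: merge (JOTZ,S) at d=19/2, Q=-45; branch lengths JOTZ→7/2, S→6; new cluster JOSTZ
  updated: d(JOSTZ,M)=105/8, d(JOSTZ,X)=-1/8
step 5: merge (JOSTZ,M) at d=105/8, Q=-23; branch lengths JOSTZ→3/2, M→93/8; new cluster JMOSTZ
  updated: d(JMOSTZ,X)=-13/8
step 6: merge (JMOSTZ,X) at d=-13/8; branch lengths JMOSTZ→-13/16, X→-13/16; new cluster JMOSTXZ
final tree: (((((J:-5,Z:7):59/6,(O:7/4,T:25/4):25/6):7/2,S:6):3/2,M:93/8):-13/16,X:-13/16)
total length: 45

3/2,93/8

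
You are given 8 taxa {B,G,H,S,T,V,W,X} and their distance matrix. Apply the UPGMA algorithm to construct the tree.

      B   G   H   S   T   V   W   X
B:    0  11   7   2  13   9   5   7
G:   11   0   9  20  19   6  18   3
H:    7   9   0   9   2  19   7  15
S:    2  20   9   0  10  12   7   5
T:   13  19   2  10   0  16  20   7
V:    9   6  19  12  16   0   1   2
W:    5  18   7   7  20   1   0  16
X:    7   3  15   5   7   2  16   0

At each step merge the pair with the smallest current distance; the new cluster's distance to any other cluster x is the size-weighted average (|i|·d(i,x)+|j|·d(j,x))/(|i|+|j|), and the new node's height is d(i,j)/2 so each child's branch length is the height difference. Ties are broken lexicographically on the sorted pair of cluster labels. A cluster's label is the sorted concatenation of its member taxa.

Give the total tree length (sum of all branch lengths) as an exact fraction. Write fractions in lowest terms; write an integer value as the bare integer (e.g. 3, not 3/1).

step 1: merge (V,W) at d=1; branch lengths V→1/2, W→1/2; new cluster VW
  updated: d(B,VW)=7, d(G,VW)=12, d(H,VW)=13, d(S,VW)=19/2, d(T,VW)=18, d(VW,X)=9
step 2: merge (B,S) at d=2; branch lengths B→1, S→1; new cluster BS
  updated: d(BS,G)=31/2, d(BS,H)=8, d(BS,T)=23/2, d(BS,VW)=33/4, d(BS,X)=6
step 3: merge (H,T) at d=2; branch lengths H→1, T→1; new cluster HT
  updated: d(BS,HT)=39/4, d(G,HT)=14, d(HT,VW)=31/2, d(HT,X)=11
step 4: merge (G,X) at d=3; branch lengths G→3/2, X→3/2; new cluster GX
  updated: d(BS,GX)=43/4, d(GX,HT)=25/2, d(GX,VW)=21/2
step 5: merge (BS,VW) at d=33/4; branch lengths BS→25/8, VW→29/8; new cluster BSVW
  updated: d(BSVW,GX)=85/8, d(BSVW,HT)=101/8
step 6: merge (BSVW,GX) at d=85/8; branch lengths BSVW→19/16, GX→61/16; new cluster BGSVWX
  updated: d(BGSVWX,HT)=151/12
step 7: merge (BGSVWX,HT) at d=151/12; branch lengths BGSVWX→47/48, HT→127/24; new cluster BGHSTVWX
final tree: ((((B:1,S:1):25/8,(V:1/2,W:1/2):29/8):19/16,(G:3/2,X:3/2):61/16):47/48,(H:1,T:1):127/24)
total length: 1249/48

1249/48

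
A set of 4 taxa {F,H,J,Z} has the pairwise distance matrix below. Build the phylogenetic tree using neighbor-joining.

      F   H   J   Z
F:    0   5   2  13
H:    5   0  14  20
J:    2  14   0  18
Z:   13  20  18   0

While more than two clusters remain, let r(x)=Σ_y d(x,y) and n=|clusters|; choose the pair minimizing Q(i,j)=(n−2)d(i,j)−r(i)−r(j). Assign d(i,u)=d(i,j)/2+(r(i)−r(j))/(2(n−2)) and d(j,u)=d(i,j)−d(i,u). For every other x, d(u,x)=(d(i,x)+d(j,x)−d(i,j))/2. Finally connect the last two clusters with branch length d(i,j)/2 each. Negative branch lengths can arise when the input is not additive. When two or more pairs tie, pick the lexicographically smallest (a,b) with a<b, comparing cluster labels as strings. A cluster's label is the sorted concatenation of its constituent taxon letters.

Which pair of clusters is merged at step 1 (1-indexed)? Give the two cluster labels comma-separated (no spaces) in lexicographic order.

iteration 1: select F,J (d=2, Q=-50); attach at lengths (-5/2, 9/2); label the merged cluster FJ
  updated: d(FJ,H)=17/2, d(FJ,Z)=29/2
iteration 2: select FJ,H (d=17/2, Q=-43); attach at lengths (3/2, 7); label the merged cluster FHJ
  updated: d(FHJ,Z)=13
iteration 3: select FHJ,Z (d=13); attach at lengths (13/2, 13/2); label the merged cluster FHJZ
final tree: (((F:-5/2,J:9/2):3/2,H:7):13/2,Z:13/2)
total length: 47/2

F,J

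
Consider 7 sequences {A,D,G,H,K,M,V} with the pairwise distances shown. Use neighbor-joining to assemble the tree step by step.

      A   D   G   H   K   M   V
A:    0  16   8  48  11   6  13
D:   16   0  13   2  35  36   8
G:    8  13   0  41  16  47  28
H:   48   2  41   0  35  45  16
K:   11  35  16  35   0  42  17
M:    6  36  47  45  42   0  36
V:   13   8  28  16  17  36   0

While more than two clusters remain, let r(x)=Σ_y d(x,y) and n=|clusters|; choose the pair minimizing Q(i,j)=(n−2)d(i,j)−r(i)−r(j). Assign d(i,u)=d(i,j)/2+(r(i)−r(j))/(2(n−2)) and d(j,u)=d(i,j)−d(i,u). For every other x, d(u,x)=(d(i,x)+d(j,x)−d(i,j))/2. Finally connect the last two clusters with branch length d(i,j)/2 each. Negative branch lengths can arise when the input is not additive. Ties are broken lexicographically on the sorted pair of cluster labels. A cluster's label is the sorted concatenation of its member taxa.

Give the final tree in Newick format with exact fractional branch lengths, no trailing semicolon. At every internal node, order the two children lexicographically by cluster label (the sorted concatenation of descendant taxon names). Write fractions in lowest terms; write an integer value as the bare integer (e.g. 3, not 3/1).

1. join D+H (d=2, Q=-287) ⇒ DH; edges |D|=-67/10, |H|=87/10
  updated: d(A,DH)=31, d(DH,G)=26, d(DH,K)=34, d(DH,M)=79/2, d(DH,V)=11
2. join A+M (d=6, Q=-431/2) ⇒ AM; edges |A|=-155/16, |M|=251/16
  updated: d(AM,DH)=129/4, d(AM,G)=49/2, d(AM,K)=47/2, d(AM,V)=43/2
3. join DH+V (d=11, Q=-591/4) ⇒ DHV; edges |DH|=235/24, |V|=29/24
  updated: d(AM,DHV)=171/8, d(DHV,G)=43/2, d(DHV,K)=20
4. join AM+DHV (d=171/8, Q=-179/2) ⇒ ADHMV; edges |AM|=197/16, |DHV|=145/16
  updated: d(ADHMV,G)=197/16, d(ADHMV,K)=177/16
5. join ADHMV+G (d=197/16, Q=-315/8) ⇒ ADGHMV; edges |ADHMV|=59/16, |G|=69/8
  updated: d(ADGHMV,K)=59/8
6. join ADGHMV+K (d=59/8) ⇒ ADGHKMV; edges |ADGHMV|=59/16, |K|=59/16
final tree: ((((A:-155/16,M:251/16):197/16,((D:-67/10,H:87/10):235/24,V:29/24):145/16):59/16,G:69/8):59/16,K:59/16)
total length: 961/16

((((A:-155/16,M:251/16):197/16,((D:-67/10,H:87/10):235/24,V:29/24):145/16):59/16,G:69/8):59/16,K:59/16)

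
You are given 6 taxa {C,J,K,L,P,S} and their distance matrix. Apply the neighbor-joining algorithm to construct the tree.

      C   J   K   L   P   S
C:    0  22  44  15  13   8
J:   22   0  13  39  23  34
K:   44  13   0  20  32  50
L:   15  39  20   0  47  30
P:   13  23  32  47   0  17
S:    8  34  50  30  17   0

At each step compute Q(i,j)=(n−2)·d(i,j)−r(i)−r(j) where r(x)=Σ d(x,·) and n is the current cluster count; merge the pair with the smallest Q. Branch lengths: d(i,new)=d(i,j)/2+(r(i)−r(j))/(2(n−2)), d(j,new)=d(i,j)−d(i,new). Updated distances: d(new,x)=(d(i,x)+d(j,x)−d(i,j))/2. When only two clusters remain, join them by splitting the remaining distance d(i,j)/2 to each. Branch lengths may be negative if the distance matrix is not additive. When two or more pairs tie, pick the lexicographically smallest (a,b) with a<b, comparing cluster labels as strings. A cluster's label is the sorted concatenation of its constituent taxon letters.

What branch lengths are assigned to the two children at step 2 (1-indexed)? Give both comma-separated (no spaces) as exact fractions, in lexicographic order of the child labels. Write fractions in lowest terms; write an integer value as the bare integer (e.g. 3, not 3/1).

iteration 1: select J,K (d=13, Q=-238); attach at lengths (3, 10); label the merged cluster JK
  updated: d(C,JK)=53/2, d(JK,L)=23, d(JK,P)=21, d(JK,S)=71/2
iteration 2: select JK,L (d=23, Q=-152); attach at lengths (10, 13); label the merged cluster JKL
  updated: d(C,JKL)=37/4, d(JKL,P)=45/2, d(JKL,S)=85/4
iteration 3: select C,JKL (d=37/4, Q=-259/4); attach at lengths (-17/16, 165/16); label the merged cluster CJKL
  updated: d(CJKL,P)=105/8, d(CJKL,S)=10
iteration 4: select CJKL,P (d=105/8, Q=-321/8); attach at lengths (49/16, 161/16); label the merged cluster CJKLP
  updated: d(CJKLP,S)=111/16
iteration 5: select CJKLP,S (d=111/16); attach at lengths (111/32, 111/32); label the merged cluster CJKLPS
final tree: (((C:-17/16,((J:3,K:10):10,L:13):165/16):49/16,P:161/16):111/32,S:111/32)
total length: 1045/16

10,13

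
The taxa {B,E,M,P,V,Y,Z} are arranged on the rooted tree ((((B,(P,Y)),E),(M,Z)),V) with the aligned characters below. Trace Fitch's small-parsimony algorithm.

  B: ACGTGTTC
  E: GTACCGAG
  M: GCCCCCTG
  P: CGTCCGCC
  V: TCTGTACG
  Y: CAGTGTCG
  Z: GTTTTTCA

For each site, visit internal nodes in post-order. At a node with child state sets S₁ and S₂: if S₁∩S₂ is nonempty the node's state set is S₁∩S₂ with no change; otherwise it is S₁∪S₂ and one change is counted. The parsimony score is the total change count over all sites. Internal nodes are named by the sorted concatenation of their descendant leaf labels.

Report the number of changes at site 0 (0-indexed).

3

[col 0] PY: children P:{C}, Y:{C} ∩→ {C}; cost 0
[col 0] BPY: children B:{A}, PY:{C} ∪→ {A,C}; cost 1
[col 0] BEPY: children BPY:{A,C}, E:{G} ∪→ {A,C,G}; cost 1
[col 0] MZ: children M:{G}, Z:{G} ∩→ {G}; cost 0
[col 0] BEMPYZ: children BEPY:{A,C,G}, MZ:{G} ∩→ {G}; cost 0
[col 0] BEMPVYZ: children BEMPYZ:{G}, V:{T} ∪→ {G,T}; cost 1
[col 1] PY: children P:{G}, Y:{A} ∪→ {A,G}; cost 1
[col 1] BPY: children B:{C}, PY:{A,G} ∪→ {A,C,G}; cost 1
[col 1] BEPY: children BPY:{A,C,G}, E:{T} ∪→ {A,C,G,T}; cost 1
[col 1] MZ: children M:{C}, Z:{T} ∪→ {C,T}; cost 1
[col 1] BEMPYZ: children BEPY:{A,C,G,T}, MZ:{C,T} ∩→ {C,T}; cost 0
[col 1] BEMPVYZ: children BEMPYZ:{C,T}, V:{C} ∩→ {C}; cost 0
[col 2] PY: children P:{T}, Y:{G} ∪→ {G,T}; cost 1
[col 2] BPY: children B:{G}, PY:{G,T} ∩→ {G}; cost 0
[col 2] BEPY: children BPY:{G}, E:{A} ∪→ {A,G}; cost 1
[col 2] MZ: children M:{C}, Z:{T} ∪→ {C,T}; cost 1
[col 2] BEMPYZ: children BEPY:{A,G}, MZ:{C,T} ∪→ {A,C,G,T}; cost 1
[col 2] BEMPVYZ: children BEMPYZ:{A,C,G,T}, V:{T} ∩→ {T}; cost 0
[col 3] PY: children P:{C}, Y:{T} ∪→ {C,T}; cost 1
[col 3] BPY: children B:{T}, PY:{C,T} ∩→ {T}; cost 0
[col 3] BEPY: children BPY:{T}, E:{C} ∪→ {C,T}; cost 1
[col 3] MZ: children M:{C}, Z:{T} ∪→ {C,T}; cost 1
[col 3] BEMPYZ: children BEPY:{C,T}, MZ:{C,T} ∩→ {C,T}; cost 0
[col 3] BEMPVYZ: children BEMPYZ:{C,T}, V:{G} ∪→ {C,G,T}; cost 1
[col 4] PY: children P:{C}, Y:{G} ∪→ {C,G}; cost 1
[col 4] BPY: children B:{G}, PY:{C,G} ∩→ {G}; cost 0
[col 4] BEPY: children BPY:{G}, E:{C} ∪→ {C,G}; cost 1
[col 4] MZ: children M:{C}, Z:{T} ∪→ {C,T}; cost 1
[col 4] BEMPYZ: children BEPY:{C,G}, MZ:{C,T} ∩→ {C}; cost 0
[col 4] BEMPVYZ: children BEMPYZ:{C}, V:{T} ∪→ {C,T}; cost 1
[col 5] PY: children P:{G}, Y:{T} ∪→ {G,T}; cost 1
[col 5] BPY: children B:{T}, PY:{G,T} ∩→ {T}; cost 0
[col 5] BEPY: children BPY:{T}, E:{G} ∪→ {G,T}; cost 1
[col 5] MZ: children M:{C}, Z:{T} ∪→ {C,T}; cost 1
[col 5] BEMPYZ: children BEPY:{G,T}, MZ:{C,T} ∩→ {T}; cost 0
[col 5] BEMPVYZ: children BEMPYZ:{T}, V:{A} ∪→ {A,T}; cost 1
[col 6] PY: children P:{C}, Y:{C} ∩→ {C}; cost 0
[col 6] BPY: children B:{T}, PY:{C} ∪→ {C,T}; cost 1
[col 6] BEPY: children BPY:{C,T}, E:{A} ∪→ {A,C,T}; cost 1
[col 6] MZ: children M:{T}, Z:{C} ∪→ {C,T}; cost 1
[col 6] BEMPYZ: children BEPY:{A,C,T}, MZ:{C,T} ∩→ {C,T}; cost 0
[col 6] BEMPVYZ: children BEMPYZ:{C,T}, V:{C} ∩→ {C}; cost 0
[col 7] PY: children P:{C}, Y:{G} ∪→ {C,G}; cost 1
[col 7] BPY: children B:{C}, PY:{C,G} ∩→ {C}; cost 0
[col 7] BEPY: children BPY:{C}, E:{G} ∪→ {C,G}; cost 1
[col 7] MZ: children M:{G}, Z:{A} ∪→ {A,G}; cost 1
[col 7] BEMPYZ: children BEPY:{C,G}, MZ:{A,G} ∩→ {G}; cost 0
[col 7] BEMPVYZ: children BEMPYZ:{G}, V:{G} ∩→ {G}; cost 0
per-site changes: [3, 4, 4, 4, 4, 4, 3, 3]; total = 29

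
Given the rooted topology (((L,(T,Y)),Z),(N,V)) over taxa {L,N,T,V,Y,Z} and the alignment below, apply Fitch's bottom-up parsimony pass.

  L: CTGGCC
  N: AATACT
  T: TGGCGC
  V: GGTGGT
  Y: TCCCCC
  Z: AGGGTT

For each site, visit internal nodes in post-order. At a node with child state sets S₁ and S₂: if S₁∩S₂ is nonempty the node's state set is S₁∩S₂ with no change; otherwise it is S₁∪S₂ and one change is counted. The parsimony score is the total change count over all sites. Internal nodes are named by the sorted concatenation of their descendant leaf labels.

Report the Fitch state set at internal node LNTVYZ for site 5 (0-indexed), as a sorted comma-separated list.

[col 0] TY: children T:{T}, Y:{T} ∩→ {T}; cost 0
[col 0] LTY: children L:{C}, TY:{T} ∪→ {C,T}; cost 1
[col 0] LTYZ: children LTY:{C,T}, Z:{A} ∪→ {A,C,T}; cost 1
[col 0] NV: children N:{A}, V:{G} ∪→ {A,G}; cost 1
[col 0] LNTVYZ: children LTYZ:{A,C,T}, NV:{A,G} ∩→ {A}; cost 0
[col 1] TY: children T:{G}, Y:{C} ∪→ {C,G}; cost 1
[col 1] LTY: children L:{T}, TY:{C,G} ∪→ {C,G,T}; cost 1
[col 1] LTYZ: children LTY:{C,G,T}, Z:{G} ∩→ {G}; cost 0
[col 1] NV: children N:{A}, V:{G} ∪→ {A,G}; cost 1
[col 1] LNTVYZ: children LTYZ:{G}, NV:{A,G} ∩→ {G}; cost 0
[col 2] TY: children T:{G}, Y:{C} ∪→ {C,G}; cost 1
[col 2] LTY: children L:{G}, TY:{C,G} ∩→ {G}; cost 0
[col 2] LTYZ: children LTY:{G}, Z:{G} ∩→ {G}; cost 0
[col 2] NV: children N:{T}, V:{T} ∩→ {T}; cost 0
[col 2] LNTVYZ: children LTYZ:{G}, NV:{T} ∪→ {G,T}; cost 1
[col 3] TY: children T:{C}, Y:{C} ∩→ {C}; cost 0
[col 3] LTY: children L:{G}, TY:{C} ∪→ {C,G}; cost 1
[col 3] LTYZ: children LTY:{C,G}, Z:{G} ∩→ {G}; cost 0
[col 3] NV: children N:{A}, V:{G} ∪→ {A,G}; cost 1
[col 3] LNTVYZ: children LTYZ:{G}, NV:{A,G} ∩→ {G}; cost 0
[col 4] TY: children T:{G}, Y:{C} ∪→ {C,G}; cost 1
[col 4] LTY: children L:{C}, TY:{C,G} ∩→ {C}; cost 0
[col 4] LTYZ: children LTY:{C}, Z:{T} ∪→ {C,T}; cost 1
[col 4] NV: children N:{C}, V:{G} ∪→ {C,G}; cost 1
[col 4] LNTVYZ: children LTYZ:{C,T}, NV:{C,G} ∩→ {C}; cost 0
[col 5] TY: children T:{C}, Y:{C} ∩→ {C}; cost 0
[col 5] LTY: children L:{C}, TY:{C} ∩→ {C}; cost 0
[col 5] LTYZ: children LTY:{C}, Z:{T} ∪→ {C,T}; cost 1
[col 5] NV: children N:{T}, V:{T} ∩→ {T}; cost 0
[col 5] LNTVYZ: children LTYZ:{C,T}, NV:{T} ∩→ {T}; cost 0
per-site changes: [3, 3, 2, 2, 3, 1]; total = 14

T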